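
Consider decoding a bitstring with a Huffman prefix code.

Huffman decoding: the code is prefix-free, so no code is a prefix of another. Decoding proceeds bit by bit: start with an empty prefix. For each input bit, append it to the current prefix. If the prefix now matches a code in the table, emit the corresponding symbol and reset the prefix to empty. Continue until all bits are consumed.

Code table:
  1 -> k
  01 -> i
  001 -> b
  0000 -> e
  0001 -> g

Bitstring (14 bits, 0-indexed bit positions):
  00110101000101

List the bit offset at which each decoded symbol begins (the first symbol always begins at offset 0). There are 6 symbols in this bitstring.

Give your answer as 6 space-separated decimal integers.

Answer: 0 3 4 6 8 12

Derivation:
Bit 0: prefix='0' (no match yet)
Bit 1: prefix='00' (no match yet)
Bit 2: prefix='001' -> emit 'b', reset
Bit 3: prefix='1' -> emit 'k', reset
Bit 4: prefix='0' (no match yet)
Bit 5: prefix='01' -> emit 'i', reset
Bit 6: prefix='0' (no match yet)
Bit 7: prefix='01' -> emit 'i', reset
Bit 8: prefix='0' (no match yet)
Bit 9: prefix='00' (no match yet)
Bit 10: prefix='000' (no match yet)
Bit 11: prefix='0001' -> emit 'g', reset
Bit 12: prefix='0' (no match yet)
Bit 13: prefix='01' -> emit 'i', reset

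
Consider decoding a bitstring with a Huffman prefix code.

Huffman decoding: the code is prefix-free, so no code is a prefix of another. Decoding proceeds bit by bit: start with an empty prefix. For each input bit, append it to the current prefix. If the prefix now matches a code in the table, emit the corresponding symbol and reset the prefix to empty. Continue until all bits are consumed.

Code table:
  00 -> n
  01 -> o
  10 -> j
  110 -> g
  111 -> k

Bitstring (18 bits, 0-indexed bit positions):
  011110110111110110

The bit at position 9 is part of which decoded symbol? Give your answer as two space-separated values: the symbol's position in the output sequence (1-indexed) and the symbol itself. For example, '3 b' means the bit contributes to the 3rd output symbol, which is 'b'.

Answer: 5 k

Derivation:
Bit 0: prefix='0' (no match yet)
Bit 1: prefix='01' -> emit 'o', reset
Bit 2: prefix='1' (no match yet)
Bit 3: prefix='11' (no match yet)
Bit 4: prefix='111' -> emit 'k', reset
Bit 5: prefix='0' (no match yet)
Bit 6: prefix='01' -> emit 'o', reset
Bit 7: prefix='1' (no match yet)
Bit 8: prefix='10' -> emit 'j', reset
Bit 9: prefix='1' (no match yet)
Bit 10: prefix='11' (no match yet)
Bit 11: prefix='111' -> emit 'k', reset
Bit 12: prefix='1' (no match yet)
Bit 13: prefix='11' (no match yet)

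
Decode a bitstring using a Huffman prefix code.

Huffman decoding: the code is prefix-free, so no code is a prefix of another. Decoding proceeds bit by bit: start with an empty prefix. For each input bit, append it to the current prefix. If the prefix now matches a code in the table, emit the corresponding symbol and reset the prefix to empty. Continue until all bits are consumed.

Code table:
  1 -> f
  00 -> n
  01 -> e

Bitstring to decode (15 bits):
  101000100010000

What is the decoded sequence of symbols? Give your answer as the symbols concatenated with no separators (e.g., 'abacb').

Bit 0: prefix='1' -> emit 'f', reset
Bit 1: prefix='0' (no match yet)
Bit 2: prefix='01' -> emit 'e', reset
Bit 3: prefix='0' (no match yet)
Bit 4: prefix='00' -> emit 'n', reset
Bit 5: prefix='0' (no match yet)
Bit 6: prefix='01' -> emit 'e', reset
Bit 7: prefix='0' (no match yet)
Bit 8: prefix='00' -> emit 'n', reset
Bit 9: prefix='0' (no match yet)
Bit 10: prefix='01' -> emit 'e', reset
Bit 11: prefix='0' (no match yet)
Bit 12: prefix='00' -> emit 'n', reset
Bit 13: prefix='0' (no match yet)
Bit 14: prefix='00' -> emit 'n', reset

Answer: fenenenn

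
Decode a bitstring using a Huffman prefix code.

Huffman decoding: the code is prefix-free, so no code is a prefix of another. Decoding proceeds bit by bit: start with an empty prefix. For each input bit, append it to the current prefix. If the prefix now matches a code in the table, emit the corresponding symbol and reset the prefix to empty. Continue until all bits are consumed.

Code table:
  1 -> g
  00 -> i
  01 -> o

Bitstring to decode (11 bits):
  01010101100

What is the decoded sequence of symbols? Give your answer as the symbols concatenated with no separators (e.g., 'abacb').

Answer: oooogi

Derivation:
Bit 0: prefix='0' (no match yet)
Bit 1: prefix='01' -> emit 'o', reset
Bit 2: prefix='0' (no match yet)
Bit 3: prefix='01' -> emit 'o', reset
Bit 4: prefix='0' (no match yet)
Bit 5: prefix='01' -> emit 'o', reset
Bit 6: prefix='0' (no match yet)
Bit 7: prefix='01' -> emit 'o', reset
Bit 8: prefix='1' -> emit 'g', reset
Bit 9: prefix='0' (no match yet)
Bit 10: prefix='00' -> emit 'i', reset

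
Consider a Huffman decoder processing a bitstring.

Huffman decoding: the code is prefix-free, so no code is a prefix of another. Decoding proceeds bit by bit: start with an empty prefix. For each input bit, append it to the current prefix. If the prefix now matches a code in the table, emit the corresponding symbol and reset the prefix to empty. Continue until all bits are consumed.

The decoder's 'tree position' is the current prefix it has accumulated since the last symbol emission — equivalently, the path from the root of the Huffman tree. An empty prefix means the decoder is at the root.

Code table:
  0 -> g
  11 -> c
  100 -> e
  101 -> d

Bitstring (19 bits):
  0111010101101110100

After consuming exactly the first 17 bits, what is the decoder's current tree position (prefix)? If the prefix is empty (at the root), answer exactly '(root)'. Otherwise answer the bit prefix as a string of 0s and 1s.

Answer: 1

Derivation:
Bit 0: prefix='0' -> emit 'g', reset
Bit 1: prefix='1' (no match yet)
Bit 2: prefix='11' -> emit 'c', reset
Bit 3: prefix='1' (no match yet)
Bit 4: prefix='10' (no match yet)
Bit 5: prefix='101' -> emit 'd', reset
Bit 6: prefix='0' -> emit 'g', reset
Bit 7: prefix='1' (no match yet)
Bit 8: prefix='10' (no match yet)
Bit 9: prefix='101' -> emit 'd', reset
Bit 10: prefix='1' (no match yet)
Bit 11: prefix='10' (no match yet)
Bit 12: prefix='101' -> emit 'd', reset
Bit 13: prefix='1' (no match yet)
Bit 14: prefix='11' -> emit 'c', reset
Bit 15: prefix='0' -> emit 'g', reset
Bit 16: prefix='1' (no match yet)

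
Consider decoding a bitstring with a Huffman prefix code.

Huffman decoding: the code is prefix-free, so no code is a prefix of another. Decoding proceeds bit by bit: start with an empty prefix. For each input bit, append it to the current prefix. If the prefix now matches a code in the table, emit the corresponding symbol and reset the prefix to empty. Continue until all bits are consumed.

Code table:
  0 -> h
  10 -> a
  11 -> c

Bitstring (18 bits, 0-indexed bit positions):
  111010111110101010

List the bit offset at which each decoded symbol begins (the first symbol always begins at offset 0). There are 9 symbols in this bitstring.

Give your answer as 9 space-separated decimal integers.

Answer: 0 2 4 6 8 10 12 14 16

Derivation:
Bit 0: prefix='1' (no match yet)
Bit 1: prefix='11' -> emit 'c', reset
Bit 2: prefix='1' (no match yet)
Bit 3: prefix='10' -> emit 'a', reset
Bit 4: prefix='1' (no match yet)
Bit 5: prefix='10' -> emit 'a', reset
Bit 6: prefix='1' (no match yet)
Bit 7: prefix='11' -> emit 'c', reset
Bit 8: prefix='1' (no match yet)
Bit 9: prefix='11' -> emit 'c', reset
Bit 10: prefix='1' (no match yet)
Bit 11: prefix='10' -> emit 'a', reset
Bit 12: prefix='1' (no match yet)
Bit 13: prefix='10' -> emit 'a', reset
Bit 14: prefix='1' (no match yet)
Bit 15: prefix='10' -> emit 'a', reset
Bit 16: prefix='1' (no match yet)
Bit 17: prefix='10' -> emit 'a', reset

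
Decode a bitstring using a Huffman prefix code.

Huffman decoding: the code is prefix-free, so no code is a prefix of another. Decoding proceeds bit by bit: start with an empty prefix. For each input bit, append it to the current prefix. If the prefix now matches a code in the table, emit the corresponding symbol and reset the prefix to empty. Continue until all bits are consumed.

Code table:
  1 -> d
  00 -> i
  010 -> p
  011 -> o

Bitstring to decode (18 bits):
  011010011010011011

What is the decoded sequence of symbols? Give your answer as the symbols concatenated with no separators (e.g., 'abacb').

Bit 0: prefix='0' (no match yet)
Bit 1: prefix='01' (no match yet)
Bit 2: prefix='011' -> emit 'o', reset
Bit 3: prefix='0' (no match yet)
Bit 4: prefix='01' (no match yet)
Bit 5: prefix='010' -> emit 'p', reset
Bit 6: prefix='0' (no match yet)
Bit 7: prefix='01' (no match yet)
Bit 8: prefix='011' -> emit 'o', reset
Bit 9: prefix='0' (no match yet)
Bit 10: prefix='01' (no match yet)
Bit 11: prefix='010' -> emit 'p', reset
Bit 12: prefix='0' (no match yet)
Bit 13: prefix='01' (no match yet)
Bit 14: prefix='011' -> emit 'o', reset
Bit 15: prefix='0' (no match yet)
Bit 16: prefix='01' (no match yet)
Bit 17: prefix='011' -> emit 'o', reset

Answer: opopoo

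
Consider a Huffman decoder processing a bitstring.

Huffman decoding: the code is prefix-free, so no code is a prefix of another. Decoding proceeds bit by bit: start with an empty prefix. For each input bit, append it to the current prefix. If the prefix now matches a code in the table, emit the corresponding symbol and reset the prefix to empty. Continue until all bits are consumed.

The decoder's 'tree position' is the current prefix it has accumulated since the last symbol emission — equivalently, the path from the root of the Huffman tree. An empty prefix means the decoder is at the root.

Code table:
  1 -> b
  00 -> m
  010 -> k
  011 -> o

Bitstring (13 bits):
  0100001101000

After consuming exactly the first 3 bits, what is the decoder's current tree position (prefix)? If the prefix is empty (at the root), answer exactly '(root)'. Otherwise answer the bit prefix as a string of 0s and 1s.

Answer: (root)

Derivation:
Bit 0: prefix='0' (no match yet)
Bit 1: prefix='01' (no match yet)
Bit 2: prefix='010' -> emit 'k', reset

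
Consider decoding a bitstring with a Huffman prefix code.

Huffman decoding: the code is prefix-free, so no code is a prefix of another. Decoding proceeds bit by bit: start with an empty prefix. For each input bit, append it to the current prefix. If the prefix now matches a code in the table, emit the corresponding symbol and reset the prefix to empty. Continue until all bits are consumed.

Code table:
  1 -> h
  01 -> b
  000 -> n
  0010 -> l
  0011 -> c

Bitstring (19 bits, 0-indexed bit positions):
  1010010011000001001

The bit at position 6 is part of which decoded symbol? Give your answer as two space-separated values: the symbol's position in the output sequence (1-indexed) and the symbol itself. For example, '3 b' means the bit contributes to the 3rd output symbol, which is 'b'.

Bit 0: prefix='1' -> emit 'h', reset
Bit 1: prefix='0' (no match yet)
Bit 2: prefix='01' -> emit 'b', reset
Bit 3: prefix='0' (no match yet)
Bit 4: prefix='00' (no match yet)
Bit 5: prefix='001' (no match yet)
Bit 6: prefix='0010' -> emit 'l', reset
Bit 7: prefix='0' (no match yet)
Bit 8: prefix='01' -> emit 'b', reset
Bit 9: prefix='1' -> emit 'h', reset
Bit 10: prefix='0' (no match yet)

Answer: 3 l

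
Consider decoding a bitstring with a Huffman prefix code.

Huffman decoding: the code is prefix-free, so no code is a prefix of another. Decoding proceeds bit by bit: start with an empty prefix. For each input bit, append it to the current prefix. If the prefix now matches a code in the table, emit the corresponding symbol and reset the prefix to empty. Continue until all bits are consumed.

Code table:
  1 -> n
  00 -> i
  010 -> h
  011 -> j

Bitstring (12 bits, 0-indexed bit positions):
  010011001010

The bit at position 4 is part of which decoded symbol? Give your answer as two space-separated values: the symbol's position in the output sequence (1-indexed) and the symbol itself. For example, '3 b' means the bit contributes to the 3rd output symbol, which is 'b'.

Bit 0: prefix='0' (no match yet)
Bit 1: prefix='01' (no match yet)
Bit 2: prefix='010' -> emit 'h', reset
Bit 3: prefix='0' (no match yet)
Bit 4: prefix='01' (no match yet)
Bit 5: prefix='011' -> emit 'j', reset
Bit 6: prefix='0' (no match yet)
Bit 7: prefix='00' -> emit 'i', reset
Bit 8: prefix='1' -> emit 'n', reset

Answer: 2 j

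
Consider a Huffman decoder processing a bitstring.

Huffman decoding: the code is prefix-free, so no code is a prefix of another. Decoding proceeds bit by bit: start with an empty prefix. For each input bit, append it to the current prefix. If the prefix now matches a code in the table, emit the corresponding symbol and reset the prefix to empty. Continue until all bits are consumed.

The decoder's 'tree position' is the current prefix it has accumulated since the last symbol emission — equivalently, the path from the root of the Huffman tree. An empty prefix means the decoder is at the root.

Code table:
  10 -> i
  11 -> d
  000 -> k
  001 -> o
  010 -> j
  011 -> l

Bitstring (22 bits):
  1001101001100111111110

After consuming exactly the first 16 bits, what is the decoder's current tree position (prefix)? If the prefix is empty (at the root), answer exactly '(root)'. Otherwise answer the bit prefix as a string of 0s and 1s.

Answer: (root)

Derivation:
Bit 0: prefix='1' (no match yet)
Bit 1: prefix='10' -> emit 'i', reset
Bit 2: prefix='0' (no match yet)
Bit 3: prefix='01' (no match yet)
Bit 4: prefix='011' -> emit 'l', reset
Bit 5: prefix='0' (no match yet)
Bit 6: prefix='01' (no match yet)
Bit 7: prefix='010' -> emit 'j', reset
Bit 8: prefix='0' (no match yet)
Bit 9: prefix='01' (no match yet)
Bit 10: prefix='011' -> emit 'l', reset
Bit 11: prefix='0' (no match yet)
Bit 12: prefix='00' (no match yet)
Bit 13: prefix='001' -> emit 'o', reset
Bit 14: prefix='1' (no match yet)
Bit 15: prefix='11' -> emit 'd', reset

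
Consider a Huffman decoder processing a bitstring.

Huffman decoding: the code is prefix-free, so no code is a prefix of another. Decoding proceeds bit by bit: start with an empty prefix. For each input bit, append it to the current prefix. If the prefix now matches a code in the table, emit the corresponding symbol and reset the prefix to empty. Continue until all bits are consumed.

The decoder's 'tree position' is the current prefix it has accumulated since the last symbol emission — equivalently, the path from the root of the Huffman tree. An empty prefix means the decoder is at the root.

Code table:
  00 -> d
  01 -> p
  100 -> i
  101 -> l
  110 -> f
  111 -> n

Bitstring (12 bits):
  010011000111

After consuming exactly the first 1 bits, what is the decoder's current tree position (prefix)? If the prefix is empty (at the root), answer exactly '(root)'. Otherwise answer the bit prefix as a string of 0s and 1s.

Answer: 0

Derivation:
Bit 0: prefix='0' (no match yet)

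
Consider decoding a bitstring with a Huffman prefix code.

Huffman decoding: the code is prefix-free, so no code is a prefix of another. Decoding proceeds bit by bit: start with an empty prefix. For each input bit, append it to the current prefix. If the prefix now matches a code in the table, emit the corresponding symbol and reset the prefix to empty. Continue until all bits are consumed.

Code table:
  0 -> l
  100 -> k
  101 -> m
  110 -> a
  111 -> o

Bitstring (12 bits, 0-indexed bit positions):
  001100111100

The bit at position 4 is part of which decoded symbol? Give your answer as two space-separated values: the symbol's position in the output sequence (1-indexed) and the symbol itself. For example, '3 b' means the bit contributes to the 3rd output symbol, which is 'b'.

Bit 0: prefix='0' -> emit 'l', reset
Bit 1: prefix='0' -> emit 'l', reset
Bit 2: prefix='1' (no match yet)
Bit 3: prefix='11' (no match yet)
Bit 4: prefix='110' -> emit 'a', reset
Bit 5: prefix='0' -> emit 'l', reset
Bit 6: prefix='1' (no match yet)
Bit 7: prefix='11' (no match yet)
Bit 8: prefix='111' -> emit 'o', reset

Answer: 3 a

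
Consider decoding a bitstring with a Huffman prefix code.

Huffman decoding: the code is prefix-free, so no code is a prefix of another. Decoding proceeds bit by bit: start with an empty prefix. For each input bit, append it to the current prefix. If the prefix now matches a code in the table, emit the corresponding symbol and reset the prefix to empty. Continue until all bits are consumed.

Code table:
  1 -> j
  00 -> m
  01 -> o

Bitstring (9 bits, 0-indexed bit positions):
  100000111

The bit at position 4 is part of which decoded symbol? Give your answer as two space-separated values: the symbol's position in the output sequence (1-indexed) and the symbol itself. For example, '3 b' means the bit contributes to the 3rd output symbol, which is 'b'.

Bit 0: prefix='1' -> emit 'j', reset
Bit 1: prefix='0' (no match yet)
Bit 2: prefix='00' -> emit 'm', reset
Bit 3: prefix='0' (no match yet)
Bit 4: prefix='00' -> emit 'm', reset
Bit 5: prefix='0' (no match yet)
Bit 6: prefix='01' -> emit 'o', reset
Bit 7: prefix='1' -> emit 'j', reset
Bit 8: prefix='1' -> emit 'j', reset

Answer: 3 m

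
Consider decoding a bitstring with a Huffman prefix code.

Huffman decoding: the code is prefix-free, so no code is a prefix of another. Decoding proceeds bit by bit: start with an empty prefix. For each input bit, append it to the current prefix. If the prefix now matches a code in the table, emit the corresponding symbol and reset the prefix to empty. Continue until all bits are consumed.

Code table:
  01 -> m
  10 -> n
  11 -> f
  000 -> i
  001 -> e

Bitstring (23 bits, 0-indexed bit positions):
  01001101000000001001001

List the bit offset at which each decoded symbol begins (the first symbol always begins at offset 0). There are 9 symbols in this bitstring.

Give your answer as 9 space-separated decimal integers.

Answer: 0 2 5 7 9 12 15 17 20

Derivation:
Bit 0: prefix='0' (no match yet)
Bit 1: prefix='01' -> emit 'm', reset
Bit 2: prefix='0' (no match yet)
Bit 3: prefix='00' (no match yet)
Bit 4: prefix='001' -> emit 'e', reset
Bit 5: prefix='1' (no match yet)
Bit 6: prefix='10' -> emit 'n', reset
Bit 7: prefix='1' (no match yet)
Bit 8: prefix='10' -> emit 'n', reset
Bit 9: prefix='0' (no match yet)
Bit 10: prefix='00' (no match yet)
Bit 11: prefix='000' -> emit 'i', reset
Bit 12: prefix='0' (no match yet)
Bit 13: prefix='00' (no match yet)
Bit 14: prefix='000' -> emit 'i', reset
Bit 15: prefix='0' (no match yet)
Bit 16: prefix='01' -> emit 'm', reset
Bit 17: prefix='0' (no match yet)
Bit 18: prefix='00' (no match yet)
Bit 19: prefix='001' -> emit 'e', reset
Bit 20: prefix='0' (no match yet)
Bit 21: prefix='00' (no match yet)
Bit 22: prefix='001' -> emit 'e', reset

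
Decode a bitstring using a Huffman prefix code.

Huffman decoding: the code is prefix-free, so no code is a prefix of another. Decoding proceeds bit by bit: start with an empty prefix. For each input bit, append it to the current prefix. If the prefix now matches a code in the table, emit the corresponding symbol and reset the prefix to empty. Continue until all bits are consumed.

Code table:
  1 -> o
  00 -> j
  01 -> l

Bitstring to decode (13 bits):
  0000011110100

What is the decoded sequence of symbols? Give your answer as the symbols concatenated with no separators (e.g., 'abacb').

Bit 0: prefix='0' (no match yet)
Bit 1: prefix='00' -> emit 'j', reset
Bit 2: prefix='0' (no match yet)
Bit 3: prefix='00' -> emit 'j', reset
Bit 4: prefix='0' (no match yet)
Bit 5: prefix='01' -> emit 'l', reset
Bit 6: prefix='1' -> emit 'o', reset
Bit 7: prefix='1' -> emit 'o', reset
Bit 8: prefix='1' -> emit 'o', reset
Bit 9: prefix='0' (no match yet)
Bit 10: prefix='01' -> emit 'l', reset
Bit 11: prefix='0' (no match yet)
Bit 12: prefix='00' -> emit 'j', reset

Answer: jjlooolj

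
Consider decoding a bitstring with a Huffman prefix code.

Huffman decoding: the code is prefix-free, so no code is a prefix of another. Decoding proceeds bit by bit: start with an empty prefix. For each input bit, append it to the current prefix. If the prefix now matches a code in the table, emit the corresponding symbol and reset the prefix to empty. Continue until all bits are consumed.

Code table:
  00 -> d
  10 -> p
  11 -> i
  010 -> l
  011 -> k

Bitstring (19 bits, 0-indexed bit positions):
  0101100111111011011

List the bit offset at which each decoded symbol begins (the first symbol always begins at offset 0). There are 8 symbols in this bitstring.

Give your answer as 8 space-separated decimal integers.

Answer: 0 3 5 7 9 11 13 16

Derivation:
Bit 0: prefix='0' (no match yet)
Bit 1: prefix='01' (no match yet)
Bit 2: prefix='010' -> emit 'l', reset
Bit 3: prefix='1' (no match yet)
Bit 4: prefix='11' -> emit 'i', reset
Bit 5: prefix='0' (no match yet)
Bit 6: prefix='00' -> emit 'd', reset
Bit 7: prefix='1' (no match yet)
Bit 8: prefix='11' -> emit 'i', reset
Bit 9: prefix='1' (no match yet)
Bit 10: prefix='11' -> emit 'i', reset
Bit 11: prefix='1' (no match yet)
Bit 12: prefix='11' -> emit 'i', reset
Bit 13: prefix='0' (no match yet)
Bit 14: prefix='01' (no match yet)
Bit 15: prefix='011' -> emit 'k', reset
Bit 16: prefix='0' (no match yet)
Bit 17: prefix='01' (no match yet)
Bit 18: prefix='011' -> emit 'k', reset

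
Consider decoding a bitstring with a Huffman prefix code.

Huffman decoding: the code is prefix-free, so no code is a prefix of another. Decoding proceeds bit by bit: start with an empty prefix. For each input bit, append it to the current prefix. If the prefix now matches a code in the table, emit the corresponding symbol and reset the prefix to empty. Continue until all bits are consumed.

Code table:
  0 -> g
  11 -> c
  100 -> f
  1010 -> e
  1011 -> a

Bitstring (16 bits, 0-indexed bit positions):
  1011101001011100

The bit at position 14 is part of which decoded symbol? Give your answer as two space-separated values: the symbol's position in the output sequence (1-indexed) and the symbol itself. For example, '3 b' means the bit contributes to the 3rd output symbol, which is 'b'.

Bit 0: prefix='1' (no match yet)
Bit 1: prefix='10' (no match yet)
Bit 2: prefix='101' (no match yet)
Bit 3: prefix='1011' -> emit 'a', reset
Bit 4: prefix='1' (no match yet)
Bit 5: prefix='10' (no match yet)
Bit 6: prefix='101' (no match yet)
Bit 7: prefix='1010' -> emit 'e', reset
Bit 8: prefix='0' -> emit 'g', reset
Bit 9: prefix='1' (no match yet)
Bit 10: prefix='10' (no match yet)
Bit 11: prefix='101' (no match yet)
Bit 12: prefix='1011' -> emit 'a', reset
Bit 13: prefix='1' (no match yet)
Bit 14: prefix='10' (no match yet)
Bit 15: prefix='100' -> emit 'f', reset

Answer: 5 f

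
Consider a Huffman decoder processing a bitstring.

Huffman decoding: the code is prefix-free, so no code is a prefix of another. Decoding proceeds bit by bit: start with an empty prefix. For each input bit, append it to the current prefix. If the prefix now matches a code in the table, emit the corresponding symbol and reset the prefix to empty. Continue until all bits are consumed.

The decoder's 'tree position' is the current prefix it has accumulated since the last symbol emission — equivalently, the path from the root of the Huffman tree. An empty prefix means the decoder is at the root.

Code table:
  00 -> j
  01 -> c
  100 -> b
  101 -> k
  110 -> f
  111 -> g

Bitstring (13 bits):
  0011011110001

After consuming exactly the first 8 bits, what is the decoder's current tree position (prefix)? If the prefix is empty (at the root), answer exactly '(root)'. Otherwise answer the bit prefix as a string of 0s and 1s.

Bit 0: prefix='0' (no match yet)
Bit 1: prefix='00' -> emit 'j', reset
Bit 2: prefix='1' (no match yet)
Bit 3: prefix='11' (no match yet)
Bit 4: prefix='110' -> emit 'f', reset
Bit 5: prefix='1' (no match yet)
Bit 6: prefix='11' (no match yet)
Bit 7: prefix='111' -> emit 'g', reset

Answer: (root)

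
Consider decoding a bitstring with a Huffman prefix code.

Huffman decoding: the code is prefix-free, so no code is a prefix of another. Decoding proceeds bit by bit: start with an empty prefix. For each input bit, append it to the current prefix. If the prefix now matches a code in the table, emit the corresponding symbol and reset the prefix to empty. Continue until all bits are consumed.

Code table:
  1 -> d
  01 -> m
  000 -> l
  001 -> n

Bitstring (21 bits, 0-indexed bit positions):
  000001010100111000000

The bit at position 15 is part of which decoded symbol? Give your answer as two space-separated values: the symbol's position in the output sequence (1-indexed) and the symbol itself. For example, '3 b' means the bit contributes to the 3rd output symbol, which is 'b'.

Answer: 8 l

Derivation:
Bit 0: prefix='0' (no match yet)
Bit 1: prefix='00' (no match yet)
Bit 2: prefix='000' -> emit 'l', reset
Bit 3: prefix='0' (no match yet)
Bit 4: prefix='00' (no match yet)
Bit 5: prefix='001' -> emit 'n', reset
Bit 6: prefix='0' (no match yet)
Bit 7: prefix='01' -> emit 'm', reset
Bit 8: prefix='0' (no match yet)
Bit 9: prefix='01' -> emit 'm', reset
Bit 10: prefix='0' (no match yet)
Bit 11: prefix='00' (no match yet)
Bit 12: prefix='001' -> emit 'n', reset
Bit 13: prefix='1' -> emit 'd', reset
Bit 14: prefix='1' -> emit 'd', reset
Bit 15: prefix='0' (no match yet)
Bit 16: prefix='00' (no match yet)
Bit 17: prefix='000' -> emit 'l', reset
Bit 18: prefix='0' (no match yet)
Bit 19: prefix='00' (no match yet)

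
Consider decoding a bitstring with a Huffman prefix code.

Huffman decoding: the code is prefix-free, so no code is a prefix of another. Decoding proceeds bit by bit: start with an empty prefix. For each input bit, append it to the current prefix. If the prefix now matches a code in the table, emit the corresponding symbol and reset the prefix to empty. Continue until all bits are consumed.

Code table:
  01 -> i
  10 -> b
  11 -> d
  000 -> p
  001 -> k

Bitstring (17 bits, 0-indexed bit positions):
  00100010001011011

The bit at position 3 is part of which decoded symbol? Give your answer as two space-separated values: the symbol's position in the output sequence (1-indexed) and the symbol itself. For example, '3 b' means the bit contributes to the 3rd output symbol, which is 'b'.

Answer: 2 p

Derivation:
Bit 0: prefix='0' (no match yet)
Bit 1: prefix='00' (no match yet)
Bit 2: prefix='001' -> emit 'k', reset
Bit 3: prefix='0' (no match yet)
Bit 4: prefix='00' (no match yet)
Bit 5: prefix='000' -> emit 'p', reset
Bit 6: prefix='1' (no match yet)
Bit 7: prefix='10' -> emit 'b', reset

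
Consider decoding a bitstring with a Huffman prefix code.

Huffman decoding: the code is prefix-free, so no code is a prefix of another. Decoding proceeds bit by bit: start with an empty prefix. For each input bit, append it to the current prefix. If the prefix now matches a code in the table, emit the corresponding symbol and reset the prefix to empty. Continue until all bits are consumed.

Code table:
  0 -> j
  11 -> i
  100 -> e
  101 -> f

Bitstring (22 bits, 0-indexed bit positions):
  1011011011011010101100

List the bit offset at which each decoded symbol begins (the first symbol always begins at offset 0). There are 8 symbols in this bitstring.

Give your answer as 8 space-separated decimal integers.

Bit 0: prefix='1' (no match yet)
Bit 1: prefix='10' (no match yet)
Bit 2: prefix='101' -> emit 'f', reset
Bit 3: prefix='1' (no match yet)
Bit 4: prefix='10' (no match yet)
Bit 5: prefix='101' -> emit 'f', reset
Bit 6: prefix='1' (no match yet)
Bit 7: prefix='10' (no match yet)
Bit 8: prefix='101' -> emit 'f', reset
Bit 9: prefix='1' (no match yet)
Bit 10: prefix='10' (no match yet)
Bit 11: prefix='101' -> emit 'f', reset
Bit 12: prefix='1' (no match yet)
Bit 13: prefix='10' (no match yet)
Bit 14: prefix='101' -> emit 'f', reset
Bit 15: prefix='0' -> emit 'j', reset
Bit 16: prefix='1' (no match yet)
Bit 17: prefix='10' (no match yet)
Bit 18: prefix='101' -> emit 'f', reset
Bit 19: prefix='1' (no match yet)
Bit 20: prefix='10' (no match yet)
Bit 21: prefix='100' -> emit 'e', reset

Answer: 0 3 6 9 12 15 16 19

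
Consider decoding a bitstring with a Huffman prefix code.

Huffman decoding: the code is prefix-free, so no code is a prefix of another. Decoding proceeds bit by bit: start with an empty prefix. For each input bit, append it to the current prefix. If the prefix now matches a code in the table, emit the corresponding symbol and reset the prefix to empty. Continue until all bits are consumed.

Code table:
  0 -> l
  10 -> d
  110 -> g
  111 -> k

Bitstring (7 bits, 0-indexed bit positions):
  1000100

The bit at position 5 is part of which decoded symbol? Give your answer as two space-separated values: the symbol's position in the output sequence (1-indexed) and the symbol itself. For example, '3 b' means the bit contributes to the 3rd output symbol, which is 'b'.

Answer: 4 d

Derivation:
Bit 0: prefix='1' (no match yet)
Bit 1: prefix='10' -> emit 'd', reset
Bit 2: prefix='0' -> emit 'l', reset
Bit 3: prefix='0' -> emit 'l', reset
Bit 4: prefix='1' (no match yet)
Bit 5: prefix='10' -> emit 'd', reset
Bit 6: prefix='0' -> emit 'l', reset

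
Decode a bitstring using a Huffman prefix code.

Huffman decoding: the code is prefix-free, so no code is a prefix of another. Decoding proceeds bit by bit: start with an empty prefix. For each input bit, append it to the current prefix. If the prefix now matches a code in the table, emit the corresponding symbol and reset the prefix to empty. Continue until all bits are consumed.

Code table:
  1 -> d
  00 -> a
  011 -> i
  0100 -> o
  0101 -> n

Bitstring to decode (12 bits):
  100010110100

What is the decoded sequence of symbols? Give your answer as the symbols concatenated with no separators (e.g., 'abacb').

Answer: dando

Derivation:
Bit 0: prefix='1' -> emit 'd', reset
Bit 1: prefix='0' (no match yet)
Bit 2: prefix='00' -> emit 'a', reset
Bit 3: prefix='0' (no match yet)
Bit 4: prefix='01' (no match yet)
Bit 5: prefix='010' (no match yet)
Bit 6: prefix='0101' -> emit 'n', reset
Bit 7: prefix='1' -> emit 'd', reset
Bit 8: prefix='0' (no match yet)
Bit 9: prefix='01' (no match yet)
Bit 10: prefix='010' (no match yet)
Bit 11: prefix='0100' -> emit 'o', reset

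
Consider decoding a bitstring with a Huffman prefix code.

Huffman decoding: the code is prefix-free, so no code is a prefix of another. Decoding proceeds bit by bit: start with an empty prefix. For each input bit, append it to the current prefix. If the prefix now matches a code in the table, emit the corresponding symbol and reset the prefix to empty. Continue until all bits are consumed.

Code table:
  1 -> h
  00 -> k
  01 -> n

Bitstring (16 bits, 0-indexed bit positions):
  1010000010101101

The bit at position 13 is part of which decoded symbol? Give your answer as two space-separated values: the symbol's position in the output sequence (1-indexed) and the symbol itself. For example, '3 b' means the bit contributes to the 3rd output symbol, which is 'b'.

Answer: 8 h

Derivation:
Bit 0: prefix='1' -> emit 'h', reset
Bit 1: prefix='0' (no match yet)
Bit 2: prefix='01' -> emit 'n', reset
Bit 3: prefix='0' (no match yet)
Bit 4: prefix='00' -> emit 'k', reset
Bit 5: prefix='0' (no match yet)
Bit 6: prefix='00' -> emit 'k', reset
Bit 7: prefix='0' (no match yet)
Bit 8: prefix='01' -> emit 'n', reset
Bit 9: prefix='0' (no match yet)
Bit 10: prefix='01' -> emit 'n', reset
Bit 11: prefix='0' (no match yet)
Bit 12: prefix='01' -> emit 'n', reset
Bit 13: prefix='1' -> emit 'h', reset
Bit 14: prefix='0' (no match yet)
Bit 15: prefix='01' -> emit 'n', reset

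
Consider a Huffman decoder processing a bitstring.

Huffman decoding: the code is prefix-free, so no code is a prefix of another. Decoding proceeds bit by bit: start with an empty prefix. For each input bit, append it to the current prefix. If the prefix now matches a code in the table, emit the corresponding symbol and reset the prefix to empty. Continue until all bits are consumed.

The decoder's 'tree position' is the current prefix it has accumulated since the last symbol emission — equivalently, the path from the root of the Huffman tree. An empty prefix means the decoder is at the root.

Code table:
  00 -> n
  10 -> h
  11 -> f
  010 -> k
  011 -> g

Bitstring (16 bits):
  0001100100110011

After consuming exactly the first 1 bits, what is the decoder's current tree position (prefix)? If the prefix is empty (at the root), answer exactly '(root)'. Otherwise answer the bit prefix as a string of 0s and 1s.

Bit 0: prefix='0' (no match yet)

Answer: 0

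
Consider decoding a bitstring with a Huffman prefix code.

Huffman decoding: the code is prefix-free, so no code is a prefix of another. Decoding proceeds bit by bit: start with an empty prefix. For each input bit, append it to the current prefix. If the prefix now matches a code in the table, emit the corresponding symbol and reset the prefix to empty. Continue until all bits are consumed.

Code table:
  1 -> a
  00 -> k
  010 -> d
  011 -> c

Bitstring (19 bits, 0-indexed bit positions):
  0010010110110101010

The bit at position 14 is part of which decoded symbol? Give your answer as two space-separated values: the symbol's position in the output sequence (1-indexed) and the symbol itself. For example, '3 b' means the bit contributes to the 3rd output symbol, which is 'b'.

Answer: 7 d

Derivation:
Bit 0: prefix='0' (no match yet)
Bit 1: prefix='00' -> emit 'k', reset
Bit 2: prefix='1' -> emit 'a', reset
Bit 3: prefix='0' (no match yet)
Bit 4: prefix='00' -> emit 'k', reset
Bit 5: prefix='1' -> emit 'a', reset
Bit 6: prefix='0' (no match yet)
Bit 7: prefix='01' (no match yet)
Bit 8: prefix='011' -> emit 'c', reset
Bit 9: prefix='0' (no match yet)
Bit 10: prefix='01' (no match yet)
Bit 11: prefix='011' -> emit 'c', reset
Bit 12: prefix='0' (no match yet)
Bit 13: prefix='01' (no match yet)
Bit 14: prefix='010' -> emit 'd', reset
Bit 15: prefix='1' -> emit 'a', reset
Bit 16: prefix='0' (no match yet)
Bit 17: prefix='01' (no match yet)
Bit 18: prefix='010' -> emit 'd', reset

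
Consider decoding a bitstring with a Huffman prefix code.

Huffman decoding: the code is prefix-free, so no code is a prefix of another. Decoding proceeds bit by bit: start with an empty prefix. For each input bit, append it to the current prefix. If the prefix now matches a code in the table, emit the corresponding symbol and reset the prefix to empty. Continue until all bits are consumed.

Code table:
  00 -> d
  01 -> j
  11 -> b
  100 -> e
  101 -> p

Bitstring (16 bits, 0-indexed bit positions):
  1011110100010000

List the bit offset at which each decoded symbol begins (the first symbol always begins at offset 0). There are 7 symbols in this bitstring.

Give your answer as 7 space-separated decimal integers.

Bit 0: prefix='1' (no match yet)
Bit 1: prefix='10' (no match yet)
Bit 2: prefix='101' -> emit 'p', reset
Bit 3: prefix='1' (no match yet)
Bit 4: prefix='11' -> emit 'b', reset
Bit 5: prefix='1' (no match yet)
Bit 6: prefix='10' (no match yet)
Bit 7: prefix='101' -> emit 'p', reset
Bit 8: prefix='0' (no match yet)
Bit 9: prefix='00' -> emit 'd', reset
Bit 10: prefix='0' (no match yet)
Bit 11: prefix='01' -> emit 'j', reset
Bit 12: prefix='0' (no match yet)
Bit 13: prefix='00' -> emit 'd', reset
Bit 14: prefix='0' (no match yet)
Bit 15: prefix='00' -> emit 'd', reset

Answer: 0 3 5 8 10 12 14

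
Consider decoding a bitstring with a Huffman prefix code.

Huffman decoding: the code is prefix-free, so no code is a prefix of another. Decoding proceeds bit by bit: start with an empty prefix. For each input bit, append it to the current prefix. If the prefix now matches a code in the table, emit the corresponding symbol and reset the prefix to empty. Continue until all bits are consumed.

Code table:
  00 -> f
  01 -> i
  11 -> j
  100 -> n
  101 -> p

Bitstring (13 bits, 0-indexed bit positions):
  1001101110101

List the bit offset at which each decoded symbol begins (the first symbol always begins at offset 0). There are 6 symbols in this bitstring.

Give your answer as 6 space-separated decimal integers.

Answer: 0 3 5 7 9 11

Derivation:
Bit 0: prefix='1' (no match yet)
Bit 1: prefix='10' (no match yet)
Bit 2: prefix='100' -> emit 'n', reset
Bit 3: prefix='1' (no match yet)
Bit 4: prefix='11' -> emit 'j', reset
Bit 5: prefix='0' (no match yet)
Bit 6: prefix='01' -> emit 'i', reset
Bit 7: prefix='1' (no match yet)
Bit 8: prefix='11' -> emit 'j', reset
Bit 9: prefix='0' (no match yet)
Bit 10: prefix='01' -> emit 'i', reset
Bit 11: prefix='0' (no match yet)
Bit 12: prefix='01' -> emit 'i', reset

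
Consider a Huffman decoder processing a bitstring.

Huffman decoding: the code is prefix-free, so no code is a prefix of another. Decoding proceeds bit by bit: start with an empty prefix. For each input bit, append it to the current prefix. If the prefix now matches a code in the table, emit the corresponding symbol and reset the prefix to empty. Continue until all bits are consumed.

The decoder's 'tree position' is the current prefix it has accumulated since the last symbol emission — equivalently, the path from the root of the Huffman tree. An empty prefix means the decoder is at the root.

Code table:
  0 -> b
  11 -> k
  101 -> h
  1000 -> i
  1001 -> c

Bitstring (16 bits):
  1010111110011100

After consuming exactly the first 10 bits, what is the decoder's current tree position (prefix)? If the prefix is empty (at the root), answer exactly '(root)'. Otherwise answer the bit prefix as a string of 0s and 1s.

Answer: 10

Derivation:
Bit 0: prefix='1' (no match yet)
Bit 1: prefix='10' (no match yet)
Bit 2: prefix='101' -> emit 'h', reset
Bit 3: prefix='0' -> emit 'b', reset
Bit 4: prefix='1' (no match yet)
Bit 5: prefix='11' -> emit 'k', reset
Bit 6: prefix='1' (no match yet)
Bit 7: prefix='11' -> emit 'k', reset
Bit 8: prefix='1' (no match yet)
Bit 9: prefix='10' (no match yet)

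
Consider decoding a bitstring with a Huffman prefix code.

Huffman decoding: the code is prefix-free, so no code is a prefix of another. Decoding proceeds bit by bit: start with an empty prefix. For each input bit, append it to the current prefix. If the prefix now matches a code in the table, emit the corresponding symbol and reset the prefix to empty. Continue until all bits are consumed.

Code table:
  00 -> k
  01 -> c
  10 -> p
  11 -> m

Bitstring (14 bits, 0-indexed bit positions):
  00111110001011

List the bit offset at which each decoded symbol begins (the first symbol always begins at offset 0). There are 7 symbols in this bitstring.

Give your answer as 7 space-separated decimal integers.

Answer: 0 2 4 6 8 10 12

Derivation:
Bit 0: prefix='0' (no match yet)
Bit 1: prefix='00' -> emit 'k', reset
Bit 2: prefix='1' (no match yet)
Bit 3: prefix='11' -> emit 'm', reset
Bit 4: prefix='1' (no match yet)
Bit 5: prefix='11' -> emit 'm', reset
Bit 6: prefix='1' (no match yet)
Bit 7: prefix='10' -> emit 'p', reset
Bit 8: prefix='0' (no match yet)
Bit 9: prefix='00' -> emit 'k', reset
Bit 10: prefix='1' (no match yet)
Bit 11: prefix='10' -> emit 'p', reset
Bit 12: prefix='1' (no match yet)
Bit 13: prefix='11' -> emit 'm', reset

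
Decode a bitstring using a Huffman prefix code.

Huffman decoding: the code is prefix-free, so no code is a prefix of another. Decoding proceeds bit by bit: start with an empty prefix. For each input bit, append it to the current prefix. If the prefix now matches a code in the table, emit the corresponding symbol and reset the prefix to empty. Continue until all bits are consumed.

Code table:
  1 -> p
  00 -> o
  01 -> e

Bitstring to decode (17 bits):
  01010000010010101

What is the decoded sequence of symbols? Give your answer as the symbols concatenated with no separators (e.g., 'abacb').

Bit 0: prefix='0' (no match yet)
Bit 1: prefix='01' -> emit 'e', reset
Bit 2: prefix='0' (no match yet)
Bit 3: prefix='01' -> emit 'e', reset
Bit 4: prefix='0' (no match yet)
Bit 5: prefix='00' -> emit 'o', reset
Bit 6: prefix='0' (no match yet)
Bit 7: prefix='00' -> emit 'o', reset
Bit 8: prefix='0' (no match yet)
Bit 9: prefix='01' -> emit 'e', reset
Bit 10: prefix='0' (no match yet)
Bit 11: prefix='00' -> emit 'o', reset
Bit 12: prefix='1' -> emit 'p', reset
Bit 13: prefix='0' (no match yet)
Bit 14: prefix='01' -> emit 'e', reset
Bit 15: prefix='0' (no match yet)
Bit 16: prefix='01' -> emit 'e', reset

Answer: eeooeopee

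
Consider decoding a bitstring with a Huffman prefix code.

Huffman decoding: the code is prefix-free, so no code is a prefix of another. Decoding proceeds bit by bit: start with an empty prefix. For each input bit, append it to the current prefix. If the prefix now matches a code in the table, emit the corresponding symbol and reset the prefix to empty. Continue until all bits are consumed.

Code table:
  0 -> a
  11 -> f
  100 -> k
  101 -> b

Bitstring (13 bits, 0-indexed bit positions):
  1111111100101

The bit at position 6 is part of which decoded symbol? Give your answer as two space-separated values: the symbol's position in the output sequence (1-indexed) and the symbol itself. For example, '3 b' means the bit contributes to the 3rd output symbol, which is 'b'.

Bit 0: prefix='1' (no match yet)
Bit 1: prefix='11' -> emit 'f', reset
Bit 2: prefix='1' (no match yet)
Bit 3: prefix='11' -> emit 'f', reset
Bit 4: prefix='1' (no match yet)
Bit 5: prefix='11' -> emit 'f', reset
Bit 6: prefix='1' (no match yet)
Bit 7: prefix='11' -> emit 'f', reset
Bit 8: prefix='0' -> emit 'a', reset
Bit 9: prefix='0' -> emit 'a', reset
Bit 10: prefix='1' (no match yet)

Answer: 4 f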